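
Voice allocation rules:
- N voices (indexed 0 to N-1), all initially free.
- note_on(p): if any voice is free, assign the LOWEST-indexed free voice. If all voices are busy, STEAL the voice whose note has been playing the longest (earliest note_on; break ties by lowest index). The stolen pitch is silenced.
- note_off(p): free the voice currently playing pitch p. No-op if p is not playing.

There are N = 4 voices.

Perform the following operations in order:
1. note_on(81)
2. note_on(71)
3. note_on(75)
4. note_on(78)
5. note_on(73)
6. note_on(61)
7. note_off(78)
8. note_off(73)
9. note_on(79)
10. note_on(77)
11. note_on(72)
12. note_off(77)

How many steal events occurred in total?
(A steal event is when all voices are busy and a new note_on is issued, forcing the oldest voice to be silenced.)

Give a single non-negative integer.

Op 1: note_on(81): voice 0 is free -> assigned | voices=[81 - - -]
Op 2: note_on(71): voice 1 is free -> assigned | voices=[81 71 - -]
Op 3: note_on(75): voice 2 is free -> assigned | voices=[81 71 75 -]
Op 4: note_on(78): voice 3 is free -> assigned | voices=[81 71 75 78]
Op 5: note_on(73): all voices busy, STEAL voice 0 (pitch 81, oldest) -> assign | voices=[73 71 75 78]
Op 6: note_on(61): all voices busy, STEAL voice 1 (pitch 71, oldest) -> assign | voices=[73 61 75 78]
Op 7: note_off(78): free voice 3 | voices=[73 61 75 -]
Op 8: note_off(73): free voice 0 | voices=[- 61 75 -]
Op 9: note_on(79): voice 0 is free -> assigned | voices=[79 61 75 -]
Op 10: note_on(77): voice 3 is free -> assigned | voices=[79 61 75 77]
Op 11: note_on(72): all voices busy, STEAL voice 2 (pitch 75, oldest) -> assign | voices=[79 61 72 77]
Op 12: note_off(77): free voice 3 | voices=[79 61 72 -]

Answer: 3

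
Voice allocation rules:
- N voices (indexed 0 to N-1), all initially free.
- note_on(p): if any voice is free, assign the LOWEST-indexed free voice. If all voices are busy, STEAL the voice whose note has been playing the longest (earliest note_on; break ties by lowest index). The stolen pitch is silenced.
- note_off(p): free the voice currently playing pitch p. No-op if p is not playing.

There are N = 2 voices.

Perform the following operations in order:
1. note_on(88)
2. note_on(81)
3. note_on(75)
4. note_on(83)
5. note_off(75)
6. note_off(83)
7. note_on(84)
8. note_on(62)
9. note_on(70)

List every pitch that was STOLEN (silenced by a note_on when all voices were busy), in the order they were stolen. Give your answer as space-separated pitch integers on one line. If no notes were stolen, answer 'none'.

Answer: 88 81 84

Derivation:
Op 1: note_on(88): voice 0 is free -> assigned | voices=[88 -]
Op 2: note_on(81): voice 1 is free -> assigned | voices=[88 81]
Op 3: note_on(75): all voices busy, STEAL voice 0 (pitch 88, oldest) -> assign | voices=[75 81]
Op 4: note_on(83): all voices busy, STEAL voice 1 (pitch 81, oldest) -> assign | voices=[75 83]
Op 5: note_off(75): free voice 0 | voices=[- 83]
Op 6: note_off(83): free voice 1 | voices=[- -]
Op 7: note_on(84): voice 0 is free -> assigned | voices=[84 -]
Op 8: note_on(62): voice 1 is free -> assigned | voices=[84 62]
Op 9: note_on(70): all voices busy, STEAL voice 0 (pitch 84, oldest) -> assign | voices=[70 62]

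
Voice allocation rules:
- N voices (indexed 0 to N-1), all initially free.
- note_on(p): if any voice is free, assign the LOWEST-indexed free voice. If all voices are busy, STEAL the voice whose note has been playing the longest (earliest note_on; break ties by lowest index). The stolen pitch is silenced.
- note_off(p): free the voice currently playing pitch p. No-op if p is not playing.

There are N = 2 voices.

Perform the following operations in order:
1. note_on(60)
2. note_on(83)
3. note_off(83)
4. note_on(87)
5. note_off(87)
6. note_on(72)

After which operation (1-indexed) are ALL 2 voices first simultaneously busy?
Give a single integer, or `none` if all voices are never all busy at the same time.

Op 1: note_on(60): voice 0 is free -> assigned | voices=[60 -]
Op 2: note_on(83): voice 1 is free -> assigned | voices=[60 83]
Op 3: note_off(83): free voice 1 | voices=[60 -]
Op 4: note_on(87): voice 1 is free -> assigned | voices=[60 87]
Op 5: note_off(87): free voice 1 | voices=[60 -]
Op 6: note_on(72): voice 1 is free -> assigned | voices=[60 72]

Answer: 2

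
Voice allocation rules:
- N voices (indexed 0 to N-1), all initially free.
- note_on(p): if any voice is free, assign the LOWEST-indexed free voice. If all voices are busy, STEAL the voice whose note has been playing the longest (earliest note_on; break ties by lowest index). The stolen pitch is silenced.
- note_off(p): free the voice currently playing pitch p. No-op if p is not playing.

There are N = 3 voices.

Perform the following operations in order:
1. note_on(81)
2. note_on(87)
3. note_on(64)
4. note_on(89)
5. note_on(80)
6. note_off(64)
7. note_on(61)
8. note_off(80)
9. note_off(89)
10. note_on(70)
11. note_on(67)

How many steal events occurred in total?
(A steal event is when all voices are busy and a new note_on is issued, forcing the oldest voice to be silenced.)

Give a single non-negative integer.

Answer: 2

Derivation:
Op 1: note_on(81): voice 0 is free -> assigned | voices=[81 - -]
Op 2: note_on(87): voice 1 is free -> assigned | voices=[81 87 -]
Op 3: note_on(64): voice 2 is free -> assigned | voices=[81 87 64]
Op 4: note_on(89): all voices busy, STEAL voice 0 (pitch 81, oldest) -> assign | voices=[89 87 64]
Op 5: note_on(80): all voices busy, STEAL voice 1 (pitch 87, oldest) -> assign | voices=[89 80 64]
Op 6: note_off(64): free voice 2 | voices=[89 80 -]
Op 7: note_on(61): voice 2 is free -> assigned | voices=[89 80 61]
Op 8: note_off(80): free voice 1 | voices=[89 - 61]
Op 9: note_off(89): free voice 0 | voices=[- - 61]
Op 10: note_on(70): voice 0 is free -> assigned | voices=[70 - 61]
Op 11: note_on(67): voice 1 is free -> assigned | voices=[70 67 61]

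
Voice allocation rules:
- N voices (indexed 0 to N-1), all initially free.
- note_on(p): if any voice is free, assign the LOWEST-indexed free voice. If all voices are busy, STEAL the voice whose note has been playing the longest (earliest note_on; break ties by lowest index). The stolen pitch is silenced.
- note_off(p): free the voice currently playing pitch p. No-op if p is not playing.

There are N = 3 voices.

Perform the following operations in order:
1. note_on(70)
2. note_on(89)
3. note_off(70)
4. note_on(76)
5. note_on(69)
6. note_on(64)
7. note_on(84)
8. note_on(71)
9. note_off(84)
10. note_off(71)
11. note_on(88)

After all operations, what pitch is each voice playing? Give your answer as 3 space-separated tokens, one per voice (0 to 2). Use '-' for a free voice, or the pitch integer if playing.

Op 1: note_on(70): voice 0 is free -> assigned | voices=[70 - -]
Op 2: note_on(89): voice 1 is free -> assigned | voices=[70 89 -]
Op 3: note_off(70): free voice 0 | voices=[- 89 -]
Op 4: note_on(76): voice 0 is free -> assigned | voices=[76 89 -]
Op 5: note_on(69): voice 2 is free -> assigned | voices=[76 89 69]
Op 6: note_on(64): all voices busy, STEAL voice 1 (pitch 89, oldest) -> assign | voices=[76 64 69]
Op 7: note_on(84): all voices busy, STEAL voice 0 (pitch 76, oldest) -> assign | voices=[84 64 69]
Op 8: note_on(71): all voices busy, STEAL voice 2 (pitch 69, oldest) -> assign | voices=[84 64 71]
Op 9: note_off(84): free voice 0 | voices=[- 64 71]
Op 10: note_off(71): free voice 2 | voices=[- 64 -]
Op 11: note_on(88): voice 0 is free -> assigned | voices=[88 64 -]

Answer: 88 64 -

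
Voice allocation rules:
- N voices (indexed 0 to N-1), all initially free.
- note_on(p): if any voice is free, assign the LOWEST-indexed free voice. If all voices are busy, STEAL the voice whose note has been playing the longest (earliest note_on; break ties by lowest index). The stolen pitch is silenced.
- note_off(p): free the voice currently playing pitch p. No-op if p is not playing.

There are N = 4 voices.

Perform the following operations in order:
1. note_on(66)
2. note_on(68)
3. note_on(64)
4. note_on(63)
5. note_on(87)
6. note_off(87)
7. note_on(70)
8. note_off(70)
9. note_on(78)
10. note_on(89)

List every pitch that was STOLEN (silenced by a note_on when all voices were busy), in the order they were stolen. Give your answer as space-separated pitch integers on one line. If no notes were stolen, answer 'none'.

Op 1: note_on(66): voice 0 is free -> assigned | voices=[66 - - -]
Op 2: note_on(68): voice 1 is free -> assigned | voices=[66 68 - -]
Op 3: note_on(64): voice 2 is free -> assigned | voices=[66 68 64 -]
Op 4: note_on(63): voice 3 is free -> assigned | voices=[66 68 64 63]
Op 5: note_on(87): all voices busy, STEAL voice 0 (pitch 66, oldest) -> assign | voices=[87 68 64 63]
Op 6: note_off(87): free voice 0 | voices=[- 68 64 63]
Op 7: note_on(70): voice 0 is free -> assigned | voices=[70 68 64 63]
Op 8: note_off(70): free voice 0 | voices=[- 68 64 63]
Op 9: note_on(78): voice 0 is free -> assigned | voices=[78 68 64 63]
Op 10: note_on(89): all voices busy, STEAL voice 1 (pitch 68, oldest) -> assign | voices=[78 89 64 63]

Answer: 66 68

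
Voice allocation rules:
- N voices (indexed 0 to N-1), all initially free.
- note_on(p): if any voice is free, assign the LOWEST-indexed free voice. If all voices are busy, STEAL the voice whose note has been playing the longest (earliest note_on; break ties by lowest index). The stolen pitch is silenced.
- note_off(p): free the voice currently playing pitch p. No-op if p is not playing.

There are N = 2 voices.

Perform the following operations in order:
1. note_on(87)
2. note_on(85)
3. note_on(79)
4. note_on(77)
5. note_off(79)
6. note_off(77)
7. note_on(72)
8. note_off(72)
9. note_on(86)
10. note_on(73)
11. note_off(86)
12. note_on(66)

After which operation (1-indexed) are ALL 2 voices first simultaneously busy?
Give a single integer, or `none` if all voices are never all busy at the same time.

Answer: 2

Derivation:
Op 1: note_on(87): voice 0 is free -> assigned | voices=[87 -]
Op 2: note_on(85): voice 1 is free -> assigned | voices=[87 85]
Op 3: note_on(79): all voices busy, STEAL voice 0 (pitch 87, oldest) -> assign | voices=[79 85]
Op 4: note_on(77): all voices busy, STEAL voice 1 (pitch 85, oldest) -> assign | voices=[79 77]
Op 5: note_off(79): free voice 0 | voices=[- 77]
Op 6: note_off(77): free voice 1 | voices=[- -]
Op 7: note_on(72): voice 0 is free -> assigned | voices=[72 -]
Op 8: note_off(72): free voice 0 | voices=[- -]
Op 9: note_on(86): voice 0 is free -> assigned | voices=[86 -]
Op 10: note_on(73): voice 1 is free -> assigned | voices=[86 73]
Op 11: note_off(86): free voice 0 | voices=[- 73]
Op 12: note_on(66): voice 0 is free -> assigned | voices=[66 73]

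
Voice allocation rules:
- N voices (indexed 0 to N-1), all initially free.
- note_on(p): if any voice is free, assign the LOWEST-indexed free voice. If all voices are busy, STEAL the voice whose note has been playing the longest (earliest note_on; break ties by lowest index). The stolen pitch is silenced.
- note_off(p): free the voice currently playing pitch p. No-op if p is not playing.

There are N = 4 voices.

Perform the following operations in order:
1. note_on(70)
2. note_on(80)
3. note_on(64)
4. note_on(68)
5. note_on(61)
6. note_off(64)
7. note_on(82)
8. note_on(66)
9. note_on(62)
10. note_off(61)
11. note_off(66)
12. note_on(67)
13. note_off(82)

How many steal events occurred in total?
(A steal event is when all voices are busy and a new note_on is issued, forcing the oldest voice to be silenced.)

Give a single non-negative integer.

Answer: 3

Derivation:
Op 1: note_on(70): voice 0 is free -> assigned | voices=[70 - - -]
Op 2: note_on(80): voice 1 is free -> assigned | voices=[70 80 - -]
Op 3: note_on(64): voice 2 is free -> assigned | voices=[70 80 64 -]
Op 4: note_on(68): voice 3 is free -> assigned | voices=[70 80 64 68]
Op 5: note_on(61): all voices busy, STEAL voice 0 (pitch 70, oldest) -> assign | voices=[61 80 64 68]
Op 6: note_off(64): free voice 2 | voices=[61 80 - 68]
Op 7: note_on(82): voice 2 is free -> assigned | voices=[61 80 82 68]
Op 8: note_on(66): all voices busy, STEAL voice 1 (pitch 80, oldest) -> assign | voices=[61 66 82 68]
Op 9: note_on(62): all voices busy, STEAL voice 3 (pitch 68, oldest) -> assign | voices=[61 66 82 62]
Op 10: note_off(61): free voice 0 | voices=[- 66 82 62]
Op 11: note_off(66): free voice 1 | voices=[- - 82 62]
Op 12: note_on(67): voice 0 is free -> assigned | voices=[67 - 82 62]
Op 13: note_off(82): free voice 2 | voices=[67 - - 62]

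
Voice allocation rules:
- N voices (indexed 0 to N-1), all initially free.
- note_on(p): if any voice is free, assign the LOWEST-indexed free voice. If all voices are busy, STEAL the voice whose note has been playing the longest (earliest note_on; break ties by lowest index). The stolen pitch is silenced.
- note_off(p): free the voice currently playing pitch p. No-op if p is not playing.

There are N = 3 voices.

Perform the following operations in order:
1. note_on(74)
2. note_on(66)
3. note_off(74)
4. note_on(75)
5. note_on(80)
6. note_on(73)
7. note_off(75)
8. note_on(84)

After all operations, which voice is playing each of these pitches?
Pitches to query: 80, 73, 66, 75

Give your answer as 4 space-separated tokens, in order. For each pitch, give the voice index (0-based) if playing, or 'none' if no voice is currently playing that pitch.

Op 1: note_on(74): voice 0 is free -> assigned | voices=[74 - -]
Op 2: note_on(66): voice 1 is free -> assigned | voices=[74 66 -]
Op 3: note_off(74): free voice 0 | voices=[- 66 -]
Op 4: note_on(75): voice 0 is free -> assigned | voices=[75 66 -]
Op 5: note_on(80): voice 2 is free -> assigned | voices=[75 66 80]
Op 6: note_on(73): all voices busy, STEAL voice 1 (pitch 66, oldest) -> assign | voices=[75 73 80]
Op 7: note_off(75): free voice 0 | voices=[- 73 80]
Op 8: note_on(84): voice 0 is free -> assigned | voices=[84 73 80]

Answer: 2 1 none none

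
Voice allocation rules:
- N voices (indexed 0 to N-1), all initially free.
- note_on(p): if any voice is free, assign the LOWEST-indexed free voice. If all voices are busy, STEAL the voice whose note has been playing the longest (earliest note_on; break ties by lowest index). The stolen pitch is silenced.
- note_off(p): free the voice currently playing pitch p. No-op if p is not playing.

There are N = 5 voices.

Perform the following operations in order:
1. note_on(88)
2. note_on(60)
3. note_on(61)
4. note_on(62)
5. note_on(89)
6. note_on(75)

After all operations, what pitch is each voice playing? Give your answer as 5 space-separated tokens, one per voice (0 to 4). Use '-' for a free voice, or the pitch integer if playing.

Answer: 75 60 61 62 89

Derivation:
Op 1: note_on(88): voice 0 is free -> assigned | voices=[88 - - - -]
Op 2: note_on(60): voice 1 is free -> assigned | voices=[88 60 - - -]
Op 3: note_on(61): voice 2 is free -> assigned | voices=[88 60 61 - -]
Op 4: note_on(62): voice 3 is free -> assigned | voices=[88 60 61 62 -]
Op 5: note_on(89): voice 4 is free -> assigned | voices=[88 60 61 62 89]
Op 6: note_on(75): all voices busy, STEAL voice 0 (pitch 88, oldest) -> assign | voices=[75 60 61 62 89]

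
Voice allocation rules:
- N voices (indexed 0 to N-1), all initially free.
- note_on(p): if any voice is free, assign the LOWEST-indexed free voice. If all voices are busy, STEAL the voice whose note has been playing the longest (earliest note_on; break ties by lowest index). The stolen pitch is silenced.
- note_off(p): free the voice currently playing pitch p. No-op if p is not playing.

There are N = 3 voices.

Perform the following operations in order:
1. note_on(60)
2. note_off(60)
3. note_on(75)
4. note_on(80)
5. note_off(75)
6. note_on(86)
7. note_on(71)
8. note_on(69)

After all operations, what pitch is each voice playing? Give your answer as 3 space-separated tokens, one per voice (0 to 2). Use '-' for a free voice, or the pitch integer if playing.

Answer: 86 69 71

Derivation:
Op 1: note_on(60): voice 0 is free -> assigned | voices=[60 - -]
Op 2: note_off(60): free voice 0 | voices=[- - -]
Op 3: note_on(75): voice 0 is free -> assigned | voices=[75 - -]
Op 4: note_on(80): voice 1 is free -> assigned | voices=[75 80 -]
Op 5: note_off(75): free voice 0 | voices=[- 80 -]
Op 6: note_on(86): voice 0 is free -> assigned | voices=[86 80 -]
Op 7: note_on(71): voice 2 is free -> assigned | voices=[86 80 71]
Op 8: note_on(69): all voices busy, STEAL voice 1 (pitch 80, oldest) -> assign | voices=[86 69 71]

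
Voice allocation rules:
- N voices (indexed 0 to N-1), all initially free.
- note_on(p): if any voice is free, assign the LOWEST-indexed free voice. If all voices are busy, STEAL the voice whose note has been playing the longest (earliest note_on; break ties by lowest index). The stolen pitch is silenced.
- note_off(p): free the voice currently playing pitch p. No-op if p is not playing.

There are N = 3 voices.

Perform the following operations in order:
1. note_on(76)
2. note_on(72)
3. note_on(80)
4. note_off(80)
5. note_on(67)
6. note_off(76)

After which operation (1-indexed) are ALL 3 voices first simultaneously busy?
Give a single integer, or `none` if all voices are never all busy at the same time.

Op 1: note_on(76): voice 0 is free -> assigned | voices=[76 - -]
Op 2: note_on(72): voice 1 is free -> assigned | voices=[76 72 -]
Op 3: note_on(80): voice 2 is free -> assigned | voices=[76 72 80]
Op 4: note_off(80): free voice 2 | voices=[76 72 -]
Op 5: note_on(67): voice 2 is free -> assigned | voices=[76 72 67]
Op 6: note_off(76): free voice 0 | voices=[- 72 67]

Answer: 3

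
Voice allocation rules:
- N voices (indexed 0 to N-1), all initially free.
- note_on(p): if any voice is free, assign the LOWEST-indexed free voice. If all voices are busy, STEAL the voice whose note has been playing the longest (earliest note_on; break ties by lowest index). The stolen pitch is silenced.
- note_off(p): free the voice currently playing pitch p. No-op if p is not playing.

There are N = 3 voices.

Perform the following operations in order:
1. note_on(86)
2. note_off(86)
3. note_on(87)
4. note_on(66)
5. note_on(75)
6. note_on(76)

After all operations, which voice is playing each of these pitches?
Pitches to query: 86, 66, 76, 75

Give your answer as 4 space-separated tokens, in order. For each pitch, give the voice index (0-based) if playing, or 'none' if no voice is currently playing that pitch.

Answer: none 1 0 2

Derivation:
Op 1: note_on(86): voice 0 is free -> assigned | voices=[86 - -]
Op 2: note_off(86): free voice 0 | voices=[- - -]
Op 3: note_on(87): voice 0 is free -> assigned | voices=[87 - -]
Op 4: note_on(66): voice 1 is free -> assigned | voices=[87 66 -]
Op 5: note_on(75): voice 2 is free -> assigned | voices=[87 66 75]
Op 6: note_on(76): all voices busy, STEAL voice 0 (pitch 87, oldest) -> assign | voices=[76 66 75]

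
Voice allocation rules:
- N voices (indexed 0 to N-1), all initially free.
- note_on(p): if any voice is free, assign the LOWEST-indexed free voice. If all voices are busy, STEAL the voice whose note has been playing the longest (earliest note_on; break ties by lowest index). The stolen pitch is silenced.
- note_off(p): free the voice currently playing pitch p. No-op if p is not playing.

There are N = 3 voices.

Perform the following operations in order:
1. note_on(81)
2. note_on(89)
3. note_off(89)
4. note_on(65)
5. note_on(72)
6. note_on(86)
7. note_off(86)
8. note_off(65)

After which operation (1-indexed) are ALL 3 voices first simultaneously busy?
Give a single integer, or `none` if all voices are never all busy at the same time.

Answer: 5

Derivation:
Op 1: note_on(81): voice 0 is free -> assigned | voices=[81 - -]
Op 2: note_on(89): voice 1 is free -> assigned | voices=[81 89 -]
Op 3: note_off(89): free voice 1 | voices=[81 - -]
Op 4: note_on(65): voice 1 is free -> assigned | voices=[81 65 -]
Op 5: note_on(72): voice 2 is free -> assigned | voices=[81 65 72]
Op 6: note_on(86): all voices busy, STEAL voice 0 (pitch 81, oldest) -> assign | voices=[86 65 72]
Op 7: note_off(86): free voice 0 | voices=[- 65 72]
Op 8: note_off(65): free voice 1 | voices=[- - 72]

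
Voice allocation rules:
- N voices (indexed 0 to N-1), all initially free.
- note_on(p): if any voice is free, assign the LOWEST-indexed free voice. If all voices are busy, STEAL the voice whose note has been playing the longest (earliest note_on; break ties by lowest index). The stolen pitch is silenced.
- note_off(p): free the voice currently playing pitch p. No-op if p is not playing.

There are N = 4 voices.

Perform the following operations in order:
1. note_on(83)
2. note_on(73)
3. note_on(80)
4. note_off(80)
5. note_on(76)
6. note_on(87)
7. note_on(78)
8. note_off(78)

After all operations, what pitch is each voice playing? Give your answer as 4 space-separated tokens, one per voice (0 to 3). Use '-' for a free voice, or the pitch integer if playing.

Answer: - 73 76 87

Derivation:
Op 1: note_on(83): voice 0 is free -> assigned | voices=[83 - - -]
Op 2: note_on(73): voice 1 is free -> assigned | voices=[83 73 - -]
Op 3: note_on(80): voice 2 is free -> assigned | voices=[83 73 80 -]
Op 4: note_off(80): free voice 2 | voices=[83 73 - -]
Op 5: note_on(76): voice 2 is free -> assigned | voices=[83 73 76 -]
Op 6: note_on(87): voice 3 is free -> assigned | voices=[83 73 76 87]
Op 7: note_on(78): all voices busy, STEAL voice 0 (pitch 83, oldest) -> assign | voices=[78 73 76 87]
Op 8: note_off(78): free voice 0 | voices=[- 73 76 87]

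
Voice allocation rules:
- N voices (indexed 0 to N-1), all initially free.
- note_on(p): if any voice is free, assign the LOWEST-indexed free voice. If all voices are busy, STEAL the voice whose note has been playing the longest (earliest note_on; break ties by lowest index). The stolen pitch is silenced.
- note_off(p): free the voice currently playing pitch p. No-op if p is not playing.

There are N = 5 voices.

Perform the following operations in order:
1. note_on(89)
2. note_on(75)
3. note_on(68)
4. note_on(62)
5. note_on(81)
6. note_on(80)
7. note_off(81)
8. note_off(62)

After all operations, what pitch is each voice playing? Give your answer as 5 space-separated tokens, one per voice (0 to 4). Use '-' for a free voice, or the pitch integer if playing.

Op 1: note_on(89): voice 0 is free -> assigned | voices=[89 - - - -]
Op 2: note_on(75): voice 1 is free -> assigned | voices=[89 75 - - -]
Op 3: note_on(68): voice 2 is free -> assigned | voices=[89 75 68 - -]
Op 4: note_on(62): voice 3 is free -> assigned | voices=[89 75 68 62 -]
Op 5: note_on(81): voice 4 is free -> assigned | voices=[89 75 68 62 81]
Op 6: note_on(80): all voices busy, STEAL voice 0 (pitch 89, oldest) -> assign | voices=[80 75 68 62 81]
Op 7: note_off(81): free voice 4 | voices=[80 75 68 62 -]
Op 8: note_off(62): free voice 3 | voices=[80 75 68 - -]

Answer: 80 75 68 - -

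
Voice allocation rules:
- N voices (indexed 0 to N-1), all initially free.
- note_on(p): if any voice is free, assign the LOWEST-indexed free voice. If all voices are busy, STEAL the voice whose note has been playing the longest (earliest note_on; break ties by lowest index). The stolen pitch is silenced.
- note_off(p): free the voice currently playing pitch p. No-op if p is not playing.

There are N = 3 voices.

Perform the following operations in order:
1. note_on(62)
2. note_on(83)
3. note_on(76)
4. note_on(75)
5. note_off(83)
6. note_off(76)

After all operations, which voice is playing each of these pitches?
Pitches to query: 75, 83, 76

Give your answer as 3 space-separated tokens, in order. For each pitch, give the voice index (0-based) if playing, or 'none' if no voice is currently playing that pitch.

Answer: 0 none none

Derivation:
Op 1: note_on(62): voice 0 is free -> assigned | voices=[62 - -]
Op 2: note_on(83): voice 1 is free -> assigned | voices=[62 83 -]
Op 3: note_on(76): voice 2 is free -> assigned | voices=[62 83 76]
Op 4: note_on(75): all voices busy, STEAL voice 0 (pitch 62, oldest) -> assign | voices=[75 83 76]
Op 5: note_off(83): free voice 1 | voices=[75 - 76]
Op 6: note_off(76): free voice 2 | voices=[75 - -]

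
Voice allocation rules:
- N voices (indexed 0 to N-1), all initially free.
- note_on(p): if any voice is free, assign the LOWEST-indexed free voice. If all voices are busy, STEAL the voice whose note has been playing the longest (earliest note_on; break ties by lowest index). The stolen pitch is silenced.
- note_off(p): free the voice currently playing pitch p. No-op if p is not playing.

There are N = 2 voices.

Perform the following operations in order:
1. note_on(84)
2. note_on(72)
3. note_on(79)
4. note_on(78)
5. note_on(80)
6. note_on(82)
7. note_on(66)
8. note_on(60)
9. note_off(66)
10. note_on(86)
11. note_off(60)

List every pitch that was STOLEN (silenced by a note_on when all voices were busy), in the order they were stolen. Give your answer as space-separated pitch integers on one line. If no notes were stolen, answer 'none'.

Answer: 84 72 79 78 80 82

Derivation:
Op 1: note_on(84): voice 0 is free -> assigned | voices=[84 -]
Op 2: note_on(72): voice 1 is free -> assigned | voices=[84 72]
Op 3: note_on(79): all voices busy, STEAL voice 0 (pitch 84, oldest) -> assign | voices=[79 72]
Op 4: note_on(78): all voices busy, STEAL voice 1 (pitch 72, oldest) -> assign | voices=[79 78]
Op 5: note_on(80): all voices busy, STEAL voice 0 (pitch 79, oldest) -> assign | voices=[80 78]
Op 6: note_on(82): all voices busy, STEAL voice 1 (pitch 78, oldest) -> assign | voices=[80 82]
Op 7: note_on(66): all voices busy, STEAL voice 0 (pitch 80, oldest) -> assign | voices=[66 82]
Op 8: note_on(60): all voices busy, STEAL voice 1 (pitch 82, oldest) -> assign | voices=[66 60]
Op 9: note_off(66): free voice 0 | voices=[- 60]
Op 10: note_on(86): voice 0 is free -> assigned | voices=[86 60]
Op 11: note_off(60): free voice 1 | voices=[86 -]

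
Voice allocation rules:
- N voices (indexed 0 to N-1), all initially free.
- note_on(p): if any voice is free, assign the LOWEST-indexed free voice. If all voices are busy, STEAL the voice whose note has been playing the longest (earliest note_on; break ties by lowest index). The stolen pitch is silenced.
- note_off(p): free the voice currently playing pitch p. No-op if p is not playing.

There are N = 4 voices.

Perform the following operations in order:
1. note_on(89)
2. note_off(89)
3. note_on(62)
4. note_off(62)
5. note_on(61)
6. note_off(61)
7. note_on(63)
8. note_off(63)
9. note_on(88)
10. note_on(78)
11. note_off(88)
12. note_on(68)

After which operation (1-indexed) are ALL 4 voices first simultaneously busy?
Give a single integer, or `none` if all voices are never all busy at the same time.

Answer: none

Derivation:
Op 1: note_on(89): voice 0 is free -> assigned | voices=[89 - - -]
Op 2: note_off(89): free voice 0 | voices=[- - - -]
Op 3: note_on(62): voice 0 is free -> assigned | voices=[62 - - -]
Op 4: note_off(62): free voice 0 | voices=[- - - -]
Op 5: note_on(61): voice 0 is free -> assigned | voices=[61 - - -]
Op 6: note_off(61): free voice 0 | voices=[- - - -]
Op 7: note_on(63): voice 0 is free -> assigned | voices=[63 - - -]
Op 8: note_off(63): free voice 0 | voices=[- - - -]
Op 9: note_on(88): voice 0 is free -> assigned | voices=[88 - - -]
Op 10: note_on(78): voice 1 is free -> assigned | voices=[88 78 - -]
Op 11: note_off(88): free voice 0 | voices=[- 78 - -]
Op 12: note_on(68): voice 0 is free -> assigned | voices=[68 78 - -]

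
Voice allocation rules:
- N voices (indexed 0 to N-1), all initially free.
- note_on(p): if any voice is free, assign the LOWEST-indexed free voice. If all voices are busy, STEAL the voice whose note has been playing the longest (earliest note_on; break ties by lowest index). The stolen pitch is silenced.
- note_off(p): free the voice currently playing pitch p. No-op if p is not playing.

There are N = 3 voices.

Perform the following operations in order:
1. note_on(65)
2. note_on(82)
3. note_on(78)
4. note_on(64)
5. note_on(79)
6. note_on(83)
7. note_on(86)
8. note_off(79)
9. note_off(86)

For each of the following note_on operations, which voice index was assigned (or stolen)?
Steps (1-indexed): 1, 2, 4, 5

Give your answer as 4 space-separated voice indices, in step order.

Answer: 0 1 0 1

Derivation:
Op 1: note_on(65): voice 0 is free -> assigned | voices=[65 - -]
Op 2: note_on(82): voice 1 is free -> assigned | voices=[65 82 -]
Op 3: note_on(78): voice 2 is free -> assigned | voices=[65 82 78]
Op 4: note_on(64): all voices busy, STEAL voice 0 (pitch 65, oldest) -> assign | voices=[64 82 78]
Op 5: note_on(79): all voices busy, STEAL voice 1 (pitch 82, oldest) -> assign | voices=[64 79 78]
Op 6: note_on(83): all voices busy, STEAL voice 2 (pitch 78, oldest) -> assign | voices=[64 79 83]
Op 7: note_on(86): all voices busy, STEAL voice 0 (pitch 64, oldest) -> assign | voices=[86 79 83]
Op 8: note_off(79): free voice 1 | voices=[86 - 83]
Op 9: note_off(86): free voice 0 | voices=[- - 83]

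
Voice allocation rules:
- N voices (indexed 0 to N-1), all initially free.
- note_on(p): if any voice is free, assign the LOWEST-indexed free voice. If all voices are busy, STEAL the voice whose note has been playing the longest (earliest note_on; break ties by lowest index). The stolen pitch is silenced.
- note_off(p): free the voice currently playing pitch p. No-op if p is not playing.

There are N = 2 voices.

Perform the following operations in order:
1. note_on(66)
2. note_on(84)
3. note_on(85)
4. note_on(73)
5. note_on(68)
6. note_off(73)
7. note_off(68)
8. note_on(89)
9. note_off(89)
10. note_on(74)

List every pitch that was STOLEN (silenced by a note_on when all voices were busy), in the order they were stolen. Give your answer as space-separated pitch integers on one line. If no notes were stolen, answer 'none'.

Op 1: note_on(66): voice 0 is free -> assigned | voices=[66 -]
Op 2: note_on(84): voice 1 is free -> assigned | voices=[66 84]
Op 3: note_on(85): all voices busy, STEAL voice 0 (pitch 66, oldest) -> assign | voices=[85 84]
Op 4: note_on(73): all voices busy, STEAL voice 1 (pitch 84, oldest) -> assign | voices=[85 73]
Op 5: note_on(68): all voices busy, STEAL voice 0 (pitch 85, oldest) -> assign | voices=[68 73]
Op 6: note_off(73): free voice 1 | voices=[68 -]
Op 7: note_off(68): free voice 0 | voices=[- -]
Op 8: note_on(89): voice 0 is free -> assigned | voices=[89 -]
Op 9: note_off(89): free voice 0 | voices=[- -]
Op 10: note_on(74): voice 0 is free -> assigned | voices=[74 -]

Answer: 66 84 85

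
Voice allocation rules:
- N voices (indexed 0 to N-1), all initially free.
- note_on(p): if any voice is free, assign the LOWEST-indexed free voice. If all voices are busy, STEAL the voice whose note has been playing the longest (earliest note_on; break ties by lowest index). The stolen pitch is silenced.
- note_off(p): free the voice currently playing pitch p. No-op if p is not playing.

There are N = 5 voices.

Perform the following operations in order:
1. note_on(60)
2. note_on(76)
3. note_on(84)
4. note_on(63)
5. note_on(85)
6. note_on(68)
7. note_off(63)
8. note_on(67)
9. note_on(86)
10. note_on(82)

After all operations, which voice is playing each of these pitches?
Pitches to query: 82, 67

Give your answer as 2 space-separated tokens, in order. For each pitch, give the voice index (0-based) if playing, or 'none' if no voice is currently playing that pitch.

Op 1: note_on(60): voice 0 is free -> assigned | voices=[60 - - - -]
Op 2: note_on(76): voice 1 is free -> assigned | voices=[60 76 - - -]
Op 3: note_on(84): voice 2 is free -> assigned | voices=[60 76 84 - -]
Op 4: note_on(63): voice 3 is free -> assigned | voices=[60 76 84 63 -]
Op 5: note_on(85): voice 4 is free -> assigned | voices=[60 76 84 63 85]
Op 6: note_on(68): all voices busy, STEAL voice 0 (pitch 60, oldest) -> assign | voices=[68 76 84 63 85]
Op 7: note_off(63): free voice 3 | voices=[68 76 84 - 85]
Op 8: note_on(67): voice 3 is free -> assigned | voices=[68 76 84 67 85]
Op 9: note_on(86): all voices busy, STEAL voice 1 (pitch 76, oldest) -> assign | voices=[68 86 84 67 85]
Op 10: note_on(82): all voices busy, STEAL voice 2 (pitch 84, oldest) -> assign | voices=[68 86 82 67 85]

Answer: 2 3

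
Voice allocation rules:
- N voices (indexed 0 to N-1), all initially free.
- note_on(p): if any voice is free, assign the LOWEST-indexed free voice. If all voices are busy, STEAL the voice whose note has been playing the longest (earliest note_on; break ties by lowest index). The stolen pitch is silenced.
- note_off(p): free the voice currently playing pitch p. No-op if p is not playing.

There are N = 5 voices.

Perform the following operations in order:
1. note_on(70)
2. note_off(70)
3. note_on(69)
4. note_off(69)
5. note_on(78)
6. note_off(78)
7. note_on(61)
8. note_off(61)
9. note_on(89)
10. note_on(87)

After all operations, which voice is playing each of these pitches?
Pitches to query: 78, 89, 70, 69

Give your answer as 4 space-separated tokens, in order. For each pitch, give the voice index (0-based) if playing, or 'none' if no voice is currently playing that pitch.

Answer: none 0 none none

Derivation:
Op 1: note_on(70): voice 0 is free -> assigned | voices=[70 - - - -]
Op 2: note_off(70): free voice 0 | voices=[- - - - -]
Op 3: note_on(69): voice 0 is free -> assigned | voices=[69 - - - -]
Op 4: note_off(69): free voice 0 | voices=[- - - - -]
Op 5: note_on(78): voice 0 is free -> assigned | voices=[78 - - - -]
Op 6: note_off(78): free voice 0 | voices=[- - - - -]
Op 7: note_on(61): voice 0 is free -> assigned | voices=[61 - - - -]
Op 8: note_off(61): free voice 0 | voices=[- - - - -]
Op 9: note_on(89): voice 0 is free -> assigned | voices=[89 - - - -]
Op 10: note_on(87): voice 1 is free -> assigned | voices=[89 87 - - -]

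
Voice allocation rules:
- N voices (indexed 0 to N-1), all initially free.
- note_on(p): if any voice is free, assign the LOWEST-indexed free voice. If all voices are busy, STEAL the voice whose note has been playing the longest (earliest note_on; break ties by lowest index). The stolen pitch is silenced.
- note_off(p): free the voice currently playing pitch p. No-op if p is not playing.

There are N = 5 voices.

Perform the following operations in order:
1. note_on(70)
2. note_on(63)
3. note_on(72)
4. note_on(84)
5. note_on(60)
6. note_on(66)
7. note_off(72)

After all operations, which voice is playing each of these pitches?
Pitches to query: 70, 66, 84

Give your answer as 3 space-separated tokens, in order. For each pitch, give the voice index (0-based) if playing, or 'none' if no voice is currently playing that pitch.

Op 1: note_on(70): voice 0 is free -> assigned | voices=[70 - - - -]
Op 2: note_on(63): voice 1 is free -> assigned | voices=[70 63 - - -]
Op 3: note_on(72): voice 2 is free -> assigned | voices=[70 63 72 - -]
Op 4: note_on(84): voice 3 is free -> assigned | voices=[70 63 72 84 -]
Op 5: note_on(60): voice 4 is free -> assigned | voices=[70 63 72 84 60]
Op 6: note_on(66): all voices busy, STEAL voice 0 (pitch 70, oldest) -> assign | voices=[66 63 72 84 60]
Op 7: note_off(72): free voice 2 | voices=[66 63 - 84 60]

Answer: none 0 3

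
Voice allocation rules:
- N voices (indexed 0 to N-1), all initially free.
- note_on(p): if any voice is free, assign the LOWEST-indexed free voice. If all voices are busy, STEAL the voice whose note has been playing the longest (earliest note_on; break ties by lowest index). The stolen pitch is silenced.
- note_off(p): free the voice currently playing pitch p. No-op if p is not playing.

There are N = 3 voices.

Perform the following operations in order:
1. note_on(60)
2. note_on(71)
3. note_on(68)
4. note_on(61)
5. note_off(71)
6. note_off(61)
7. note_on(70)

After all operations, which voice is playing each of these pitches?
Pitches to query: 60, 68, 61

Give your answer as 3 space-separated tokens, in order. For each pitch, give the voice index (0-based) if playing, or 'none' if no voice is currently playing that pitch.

Op 1: note_on(60): voice 0 is free -> assigned | voices=[60 - -]
Op 2: note_on(71): voice 1 is free -> assigned | voices=[60 71 -]
Op 3: note_on(68): voice 2 is free -> assigned | voices=[60 71 68]
Op 4: note_on(61): all voices busy, STEAL voice 0 (pitch 60, oldest) -> assign | voices=[61 71 68]
Op 5: note_off(71): free voice 1 | voices=[61 - 68]
Op 6: note_off(61): free voice 0 | voices=[- - 68]
Op 7: note_on(70): voice 0 is free -> assigned | voices=[70 - 68]

Answer: none 2 none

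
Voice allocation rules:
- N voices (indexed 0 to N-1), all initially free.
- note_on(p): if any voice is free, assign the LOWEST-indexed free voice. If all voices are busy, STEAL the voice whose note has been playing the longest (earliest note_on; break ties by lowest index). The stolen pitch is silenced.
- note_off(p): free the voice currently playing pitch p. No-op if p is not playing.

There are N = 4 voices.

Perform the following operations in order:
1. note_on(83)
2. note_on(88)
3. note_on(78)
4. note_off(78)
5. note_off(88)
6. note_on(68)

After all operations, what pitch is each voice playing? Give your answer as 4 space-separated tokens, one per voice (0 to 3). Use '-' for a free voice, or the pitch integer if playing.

Op 1: note_on(83): voice 0 is free -> assigned | voices=[83 - - -]
Op 2: note_on(88): voice 1 is free -> assigned | voices=[83 88 - -]
Op 3: note_on(78): voice 2 is free -> assigned | voices=[83 88 78 -]
Op 4: note_off(78): free voice 2 | voices=[83 88 - -]
Op 5: note_off(88): free voice 1 | voices=[83 - - -]
Op 6: note_on(68): voice 1 is free -> assigned | voices=[83 68 - -]

Answer: 83 68 - -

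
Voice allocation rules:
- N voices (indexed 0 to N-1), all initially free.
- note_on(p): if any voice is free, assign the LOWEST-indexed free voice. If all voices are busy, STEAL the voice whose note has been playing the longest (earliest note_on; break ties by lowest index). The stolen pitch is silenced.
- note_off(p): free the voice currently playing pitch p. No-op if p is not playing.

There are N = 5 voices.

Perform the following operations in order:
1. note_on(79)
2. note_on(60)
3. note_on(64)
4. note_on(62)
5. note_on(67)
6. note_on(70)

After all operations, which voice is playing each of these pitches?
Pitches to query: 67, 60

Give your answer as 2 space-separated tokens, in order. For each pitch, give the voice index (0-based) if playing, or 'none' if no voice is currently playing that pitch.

Op 1: note_on(79): voice 0 is free -> assigned | voices=[79 - - - -]
Op 2: note_on(60): voice 1 is free -> assigned | voices=[79 60 - - -]
Op 3: note_on(64): voice 2 is free -> assigned | voices=[79 60 64 - -]
Op 4: note_on(62): voice 3 is free -> assigned | voices=[79 60 64 62 -]
Op 5: note_on(67): voice 4 is free -> assigned | voices=[79 60 64 62 67]
Op 6: note_on(70): all voices busy, STEAL voice 0 (pitch 79, oldest) -> assign | voices=[70 60 64 62 67]

Answer: 4 1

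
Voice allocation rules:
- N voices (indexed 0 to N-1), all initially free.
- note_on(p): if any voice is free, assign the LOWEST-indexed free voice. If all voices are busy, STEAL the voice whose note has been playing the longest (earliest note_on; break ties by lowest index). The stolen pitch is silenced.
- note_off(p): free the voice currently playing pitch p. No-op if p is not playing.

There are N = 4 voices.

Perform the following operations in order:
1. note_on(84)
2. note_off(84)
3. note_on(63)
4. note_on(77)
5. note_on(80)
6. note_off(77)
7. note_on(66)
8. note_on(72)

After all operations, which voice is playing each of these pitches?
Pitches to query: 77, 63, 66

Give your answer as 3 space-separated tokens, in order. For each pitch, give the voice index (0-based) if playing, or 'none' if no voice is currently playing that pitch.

Answer: none 0 1

Derivation:
Op 1: note_on(84): voice 0 is free -> assigned | voices=[84 - - -]
Op 2: note_off(84): free voice 0 | voices=[- - - -]
Op 3: note_on(63): voice 0 is free -> assigned | voices=[63 - - -]
Op 4: note_on(77): voice 1 is free -> assigned | voices=[63 77 - -]
Op 5: note_on(80): voice 2 is free -> assigned | voices=[63 77 80 -]
Op 6: note_off(77): free voice 1 | voices=[63 - 80 -]
Op 7: note_on(66): voice 1 is free -> assigned | voices=[63 66 80 -]
Op 8: note_on(72): voice 3 is free -> assigned | voices=[63 66 80 72]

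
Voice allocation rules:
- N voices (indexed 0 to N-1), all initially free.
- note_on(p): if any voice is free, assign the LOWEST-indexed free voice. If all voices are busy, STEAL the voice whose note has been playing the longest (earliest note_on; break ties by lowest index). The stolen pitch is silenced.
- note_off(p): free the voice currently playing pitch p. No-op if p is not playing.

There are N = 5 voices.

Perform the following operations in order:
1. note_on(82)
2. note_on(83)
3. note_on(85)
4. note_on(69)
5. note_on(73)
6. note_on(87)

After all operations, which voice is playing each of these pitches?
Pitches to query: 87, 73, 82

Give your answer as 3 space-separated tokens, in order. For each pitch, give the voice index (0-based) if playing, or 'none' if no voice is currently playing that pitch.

Answer: 0 4 none

Derivation:
Op 1: note_on(82): voice 0 is free -> assigned | voices=[82 - - - -]
Op 2: note_on(83): voice 1 is free -> assigned | voices=[82 83 - - -]
Op 3: note_on(85): voice 2 is free -> assigned | voices=[82 83 85 - -]
Op 4: note_on(69): voice 3 is free -> assigned | voices=[82 83 85 69 -]
Op 5: note_on(73): voice 4 is free -> assigned | voices=[82 83 85 69 73]
Op 6: note_on(87): all voices busy, STEAL voice 0 (pitch 82, oldest) -> assign | voices=[87 83 85 69 73]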